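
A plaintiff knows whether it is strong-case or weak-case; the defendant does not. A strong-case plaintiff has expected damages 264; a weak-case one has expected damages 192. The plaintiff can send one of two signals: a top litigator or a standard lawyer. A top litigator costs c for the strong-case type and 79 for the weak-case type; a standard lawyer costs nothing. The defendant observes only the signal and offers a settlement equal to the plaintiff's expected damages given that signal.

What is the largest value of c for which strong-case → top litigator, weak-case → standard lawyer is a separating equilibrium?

Under separation: top litigator → strong-case (pays 264); standard lawyer → weak-case (pays 192).
Weak-case: 192 − 0 = 192 ≥ 264 − 79 = 185. Holds regardless of c. ✓
Strong-case: 264 − c ≥ 192 − 0, so c ≤ 264 − 192 = 72.

72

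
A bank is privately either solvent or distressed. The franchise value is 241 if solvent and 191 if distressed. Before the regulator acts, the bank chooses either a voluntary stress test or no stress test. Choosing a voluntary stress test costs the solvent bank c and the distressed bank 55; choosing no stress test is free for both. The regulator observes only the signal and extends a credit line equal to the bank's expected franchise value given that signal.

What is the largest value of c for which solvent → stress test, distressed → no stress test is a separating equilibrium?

Under separation: stress test → solvent (pays 241); no stress test → distressed (pays 191).
Distressed: 191 − 0 = 191 ≥ 241 − 55 = 186. Holds regardless of c. ✓
Solvent: 241 − c ≥ 191 − 0, so c ≤ 241 − 191 = 50.

50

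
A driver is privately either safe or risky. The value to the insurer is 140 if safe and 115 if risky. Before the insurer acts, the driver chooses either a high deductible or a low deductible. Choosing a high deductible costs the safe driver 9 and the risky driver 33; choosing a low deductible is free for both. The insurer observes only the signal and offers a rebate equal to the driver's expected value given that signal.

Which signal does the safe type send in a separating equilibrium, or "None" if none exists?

high deductible

Try safe → high deductible, risky → low deductible:
  If types separate, high deductible earns payment 140 and low deductible earns 115.
  Safe: high deductible gives 140 − 9 = 131; low deductible gives 115 − 0 = 115. No deviation. ✓
  Risky: low deductible gives 115 − 0 = 115; high deductible gives 140 − 33 = 107. No deviation. ✓
Both hold — the safe type sends high deductible.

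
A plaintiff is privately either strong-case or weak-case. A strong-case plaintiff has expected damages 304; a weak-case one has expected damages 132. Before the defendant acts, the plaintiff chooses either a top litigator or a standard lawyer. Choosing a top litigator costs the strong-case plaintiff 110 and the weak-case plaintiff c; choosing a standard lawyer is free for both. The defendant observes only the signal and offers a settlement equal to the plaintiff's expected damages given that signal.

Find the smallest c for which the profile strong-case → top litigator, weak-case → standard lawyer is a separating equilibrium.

172

Under separation: top litigator → strong-case (pays 304); standard lawyer → weak-case (pays 132).
Strong-case: 304 − 110 = 194 ≥ 132 − 0 = 132. Holds regardless of c. ✓
Weak-case: 132 − 0 ≥ 304 − c, so c ≥ 304 − 132 = 172.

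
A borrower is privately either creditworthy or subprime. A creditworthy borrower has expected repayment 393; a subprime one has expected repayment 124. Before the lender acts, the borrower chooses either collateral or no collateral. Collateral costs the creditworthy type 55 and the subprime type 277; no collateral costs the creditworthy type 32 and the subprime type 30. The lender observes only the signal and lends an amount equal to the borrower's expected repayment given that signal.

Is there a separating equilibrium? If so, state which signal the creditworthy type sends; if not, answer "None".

None

Try creditworthy → collateral, subprime → no collateral:
  If types separate, collateral earns payment 393 and no collateral earns 124.
  Creditworthy: collateral gives 393 − 55 = 338; no collateral gives 124 − 32 = 92. No deviation. ✓
  Subprime: no collateral gives 124 − 30 = 94; collateral gives 393 − 277 = 116. Would deviate. ✗
Try creditworthy → no collateral, subprime → collateral:
  If types separate, no collateral earns payment 393 and collateral earns 124.
  Creditworthy: no collateral gives 393 − 32 = 361; collateral gives 124 − 55 = 69. No deviation. ✓
  Subprime: collateral gives 124 − 277 = -153; no collateral gives 393 − 30 = 363. Would deviate. ✗
Neither assignment is incentive-compatible.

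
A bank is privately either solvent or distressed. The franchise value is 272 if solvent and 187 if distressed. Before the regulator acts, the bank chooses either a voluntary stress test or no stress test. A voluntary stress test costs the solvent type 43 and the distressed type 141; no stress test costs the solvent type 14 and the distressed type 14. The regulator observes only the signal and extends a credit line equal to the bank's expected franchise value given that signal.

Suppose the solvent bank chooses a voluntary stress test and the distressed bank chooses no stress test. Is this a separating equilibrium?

Yes

If types separate, stress test earns payment 272 and no stress test earns 187.
Solvent: stress test gives 272 − 43 = 229; no stress test gives 187 − 14 = 173. No deviation. ✓
Distressed: no stress test gives 187 − 14 = 173; stress test gives 272 − 141 = 131. No deviation. ✓
Neither type gains from mimicking the other.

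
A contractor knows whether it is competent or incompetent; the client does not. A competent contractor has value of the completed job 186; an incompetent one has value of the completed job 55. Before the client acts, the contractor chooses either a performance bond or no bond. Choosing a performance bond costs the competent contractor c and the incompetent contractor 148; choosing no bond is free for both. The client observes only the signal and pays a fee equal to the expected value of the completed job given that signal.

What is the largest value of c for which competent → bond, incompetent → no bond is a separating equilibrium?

Under separation: bond → competent (pays 186); no bond → incompetent (pays 55).
Incompetent: 55 − 0 = 55 ≥ 186 − 148 = 38. Holds regardless of c. ✓
Competent: 186 − c ≥ 55 − 0, so c ≤ 186 − 55 = 131.

131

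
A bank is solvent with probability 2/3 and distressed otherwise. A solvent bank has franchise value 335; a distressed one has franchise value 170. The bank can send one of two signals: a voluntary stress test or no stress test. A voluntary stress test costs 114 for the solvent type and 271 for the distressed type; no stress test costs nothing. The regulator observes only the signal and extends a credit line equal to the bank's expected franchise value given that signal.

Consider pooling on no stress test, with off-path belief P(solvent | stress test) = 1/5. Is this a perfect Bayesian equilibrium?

On the equilibrium path (no stress test) the regulator holds the prior 2/3 and pays 2/3·335 + 1/3·170 = 280. Off-path (stress test) belief 1/5 gives 1/5·335 + 4/5·170 = 203.
Solvent: no stress test gives 280 − 0 = 280; stress test gives 203 − 114 = 89. Stays. ✓
Distressed: no stress test gives 280 − 0 = 280; stress test gives 203 − 271 = -68. Stays. ✓
Beliefs are Bayes-consistent on-path and both types best-respond.

Yes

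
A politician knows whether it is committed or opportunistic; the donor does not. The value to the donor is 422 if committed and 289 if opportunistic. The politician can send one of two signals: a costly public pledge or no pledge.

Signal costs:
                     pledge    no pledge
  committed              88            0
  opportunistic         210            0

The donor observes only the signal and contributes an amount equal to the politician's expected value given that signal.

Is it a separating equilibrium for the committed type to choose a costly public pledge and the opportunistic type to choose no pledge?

If types separate, pledge earns payment 422 and no pledge earns 289.
Committed: pledge gives 422 − 88 = 334; no pledge gives 289 − 0 = 289. No deviation. ✓
Opportunistic: no pledge gives 289 − 0 = 289; pledge gives 422 − 210 = 212. No deviation. ✓
Both incentive constraints hold.

Yes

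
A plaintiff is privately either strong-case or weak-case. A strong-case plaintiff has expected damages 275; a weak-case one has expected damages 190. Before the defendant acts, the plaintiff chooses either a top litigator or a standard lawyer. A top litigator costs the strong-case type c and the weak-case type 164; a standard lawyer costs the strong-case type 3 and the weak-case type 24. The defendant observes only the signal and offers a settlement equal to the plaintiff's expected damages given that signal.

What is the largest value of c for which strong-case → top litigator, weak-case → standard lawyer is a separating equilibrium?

88

Under separation: top litigator → strong-case (pays 275); standard lawyer → weak-case (pays 190).
Weak-case: 190 − 24 = 166 ≥ 275 − 164 = 111. Holds regardless of c. ✓
Strong-case: 275 − c ≥ 190 − 3, so c ≤ 275 − 187 = 88.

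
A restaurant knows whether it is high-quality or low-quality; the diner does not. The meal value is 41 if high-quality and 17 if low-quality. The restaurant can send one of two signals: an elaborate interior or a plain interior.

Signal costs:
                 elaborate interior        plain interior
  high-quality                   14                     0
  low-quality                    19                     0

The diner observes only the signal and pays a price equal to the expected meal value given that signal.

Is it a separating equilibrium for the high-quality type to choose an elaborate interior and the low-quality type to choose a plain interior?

No

Under separation the diner infers type exactly: elaborate interior → high-quality (pays 41), plain interior → low-quality (pays 17).
High-quality: elaborate interior gives 41 − 14 = 27; plain interior gives 17 − 0 = 17. No deviation. ✓
Low-quality: plain interior gives 17 − 0 = 17; elaborate interior gives 41 − 19 = 22. Would deviate. ✗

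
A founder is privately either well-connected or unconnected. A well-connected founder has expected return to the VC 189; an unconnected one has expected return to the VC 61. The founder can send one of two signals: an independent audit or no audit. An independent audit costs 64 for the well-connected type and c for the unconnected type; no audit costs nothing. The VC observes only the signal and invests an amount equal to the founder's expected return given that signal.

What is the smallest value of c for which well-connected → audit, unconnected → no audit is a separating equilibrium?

128

Under separation: audit → well-connected (pays 189); no audit → unconnected (pays 61).
Well-connected: 189 − 64 = 125 ≥ 61 − 0 = 61. Holds regardless of c. ✓
Unconnected: 61 − 0 ≥ 189 − c, so c ≥ 189 − 61 = 128.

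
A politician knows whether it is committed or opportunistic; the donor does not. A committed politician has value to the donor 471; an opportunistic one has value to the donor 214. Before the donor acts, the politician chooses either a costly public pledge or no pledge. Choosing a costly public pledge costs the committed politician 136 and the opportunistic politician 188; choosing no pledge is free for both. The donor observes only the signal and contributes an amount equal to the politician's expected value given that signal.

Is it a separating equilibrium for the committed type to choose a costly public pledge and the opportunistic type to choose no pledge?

No

If types separate, pledge earns payment 471 and no pledge earns 214.
Committed: pledge gives 471 − 136 = 335; no pledge gives 214 − 0 = 214. No deviation. ✓
Opportunistic: no pledge gives 214 − 0 = 214; pledge gives 471 − 188 = 283. Would deviate. ✗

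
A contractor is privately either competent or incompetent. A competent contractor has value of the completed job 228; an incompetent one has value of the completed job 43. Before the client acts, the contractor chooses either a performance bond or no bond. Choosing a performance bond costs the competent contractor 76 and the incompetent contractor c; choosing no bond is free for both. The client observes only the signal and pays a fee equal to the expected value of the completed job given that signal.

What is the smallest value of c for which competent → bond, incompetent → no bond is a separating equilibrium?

Under separation: bond → competent (pays 228); no bond → incompetent (pays 43).
Competent: 228 − 76 = 152 ≥ 43 − 0 = 43. Holds regardless of c. ✓
Incompetent: 43 − 0 ≥ 228 − c, so c ≥ 228 − 43 = 185.

185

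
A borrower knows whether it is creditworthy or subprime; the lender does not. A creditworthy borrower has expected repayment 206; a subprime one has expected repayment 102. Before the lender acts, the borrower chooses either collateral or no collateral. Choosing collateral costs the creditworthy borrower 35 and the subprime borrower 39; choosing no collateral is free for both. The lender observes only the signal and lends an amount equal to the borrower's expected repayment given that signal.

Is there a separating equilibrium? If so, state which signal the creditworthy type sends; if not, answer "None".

None

Try creditworthy → collateral, subprime → no collateral:
  Under separation the lender infers type exactly: collateral → creditworthy (pays 206), no collateral → subprime (pays 102).
  Creditworthy: collateral gives 206 − 35 = 171; no collateral gives 102 − 0 = 102. No deviation. ✓
  Subprime: no collateral gives 102 − 0 = 102; collateral gives 206 − 39 = 167. Would deviate. ✗
Try creditworthy → no collateral, subprime → collateral:
  Under separation the lender infers type exactly: no collateral → creditworthy (pays 206), collateral → subprime (pays 102).
  Creditworthy: no collateral gives 206 − 0 = 206; collateral gives 102 − 35 = 67. No deviation. ✓
  Subprime: collateral gives 102 − 39 = 63; no collateral gives 206 − 0 = 206. Would deviate. ✗
Neither assignment is incentive-compatible.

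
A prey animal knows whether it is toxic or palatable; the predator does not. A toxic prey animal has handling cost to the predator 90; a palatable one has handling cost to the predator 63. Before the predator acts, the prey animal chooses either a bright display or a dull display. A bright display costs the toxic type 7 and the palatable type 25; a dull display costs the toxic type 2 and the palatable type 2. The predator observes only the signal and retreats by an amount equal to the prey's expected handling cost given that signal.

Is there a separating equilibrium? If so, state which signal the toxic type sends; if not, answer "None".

None

Try toxic → bright display, palatable → dull display:
  Under separation the predator infers type exactly: bright display → toxic (pays 90), dull display → palatable (pays 63).
  Toxic: bright display gives 90 − 7 = 83; dull display gives 63 − 2 = 61. No deviation. ✓
  Palatable: dull display gives 63 − 2 = 61; bright display gives 90 − 25 = 65. Would deviate. ✗
Try toxic → dull display, palatable → bright display:
  Under separation the predator infers type exactly: dull display → toxic (pays 90), bright display → palatable (pays 63).
  Toxic: dull display gives 90 − 2 = 88; bright display gives 63 − 7 = 56. No deviation. ✓
  Palatable: bright display gives 63 − 25 = 38; dull display gives 90 − 2 = 88. Would deviate. ✗
Neither assignment is incentive-compatible.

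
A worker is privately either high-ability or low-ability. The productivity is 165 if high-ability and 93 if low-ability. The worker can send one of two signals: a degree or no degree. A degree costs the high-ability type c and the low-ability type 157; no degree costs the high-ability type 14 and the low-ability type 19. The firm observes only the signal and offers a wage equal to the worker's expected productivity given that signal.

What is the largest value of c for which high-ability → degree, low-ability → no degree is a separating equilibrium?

Under separation: degree → high-ability (pays 165); no degree → low-ability (pays 93).
Low-ability: 93 − 19 = 74 ≥ 165 − 157 = 8. Holds regardless of c. ✓
High-ability: 165 − c ≥ 93 − 14, so c ≤ 165 − 79 = 86.

86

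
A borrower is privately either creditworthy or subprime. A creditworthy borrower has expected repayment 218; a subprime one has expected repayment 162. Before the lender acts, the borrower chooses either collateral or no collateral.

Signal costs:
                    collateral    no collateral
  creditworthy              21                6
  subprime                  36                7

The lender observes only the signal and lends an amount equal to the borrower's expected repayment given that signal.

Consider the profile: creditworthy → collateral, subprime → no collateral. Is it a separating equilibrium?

Under separation the lender infers type exactly: collateral → creditworthy (pays 218), no collateral → subprime (pays 162).
Creditworthy: collateral gives 218 − 21 = 197; no collateral gives 162 − 6 = 156. No deviation. ✓
Subprime: no collateral gives 162 − 7 = 155; collateral gives 218 − 36 = 182. Would deviate. ✗

No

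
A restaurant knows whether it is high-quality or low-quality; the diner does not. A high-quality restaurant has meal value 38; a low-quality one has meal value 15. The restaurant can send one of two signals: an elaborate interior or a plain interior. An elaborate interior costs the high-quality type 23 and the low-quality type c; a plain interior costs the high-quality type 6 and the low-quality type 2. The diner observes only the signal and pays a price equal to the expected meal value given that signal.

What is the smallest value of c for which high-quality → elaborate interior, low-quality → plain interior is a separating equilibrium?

Under separation: elaborate interior → high-quality (pays 38); plain interior → low-quality (pays 15).
High-quality: 38 − 23 = 15 ≥ 15 − 6 = 9. Holds regardless of c. ✓
Low-quality: 15 − 2 ≥ 38 − c, so c ≥ 38 − 13 = 25.

25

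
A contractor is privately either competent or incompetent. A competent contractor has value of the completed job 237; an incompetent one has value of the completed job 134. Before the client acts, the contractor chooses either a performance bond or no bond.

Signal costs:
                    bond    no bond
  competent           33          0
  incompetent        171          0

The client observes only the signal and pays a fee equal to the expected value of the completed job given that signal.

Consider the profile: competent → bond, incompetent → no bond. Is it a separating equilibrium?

Yes

If types separate, bond earns payment 237 and no bond earns 134.
Competent: bond gives 237 − 33 = 204; no bond gives 134 − 0 = 134. No deviation. ✓
Incompetent: no bond gives 134 − 0 = 134; bond gives 237 − 171 = 66. No deviation. ✓
Both incentive constraints hold.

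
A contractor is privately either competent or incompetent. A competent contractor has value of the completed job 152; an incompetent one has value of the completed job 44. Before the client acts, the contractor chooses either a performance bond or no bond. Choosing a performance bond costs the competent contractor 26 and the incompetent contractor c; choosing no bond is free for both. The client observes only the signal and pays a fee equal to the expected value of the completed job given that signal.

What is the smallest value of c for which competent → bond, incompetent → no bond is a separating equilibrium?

Under separation: bond → competent (pays 152); no bond → incompetent (pays 44).
Competent: 152 − 26 = 126 ≥ 44 − 0 = 44. Holds regardless of c. ✓
Incompetent: 44 − 0 ≥ 152 − c, so c ≥ 152 − 44 = 108.

108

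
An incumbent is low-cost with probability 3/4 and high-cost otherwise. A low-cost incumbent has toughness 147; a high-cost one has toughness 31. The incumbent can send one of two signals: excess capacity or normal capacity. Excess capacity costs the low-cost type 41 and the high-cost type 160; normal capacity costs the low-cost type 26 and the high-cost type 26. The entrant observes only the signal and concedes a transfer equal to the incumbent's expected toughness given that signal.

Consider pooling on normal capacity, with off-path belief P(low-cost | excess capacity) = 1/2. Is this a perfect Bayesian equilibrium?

Yes

At the pooled signal (normal capacity) the entrant holds the prior 3/4 and pays 3/4·147 + 1/4·31 = 118. Off-path (excess capacity) belief 1/2 gives 1/2·147 + 1/2·31 = 89.
Low-cost: normal capacity gives 118 − 26 = 92; excess capacity gives 89 − 41 = 48. Stays. ✓
High-cost: normal capacity gives 118 − 26 = 92; excess capacity gives 89 − 160 = -71. Stays. ✓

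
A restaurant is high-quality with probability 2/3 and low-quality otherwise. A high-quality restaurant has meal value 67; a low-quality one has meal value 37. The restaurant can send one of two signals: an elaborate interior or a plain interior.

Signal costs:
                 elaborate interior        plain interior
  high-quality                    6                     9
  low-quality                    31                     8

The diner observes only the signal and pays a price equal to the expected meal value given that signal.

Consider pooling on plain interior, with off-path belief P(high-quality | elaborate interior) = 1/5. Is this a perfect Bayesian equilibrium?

Yes

On the equilibrium path (plain interior) the diner holds the prior 2/3 and pays 2/3·67 + 1/3·37 = 57. Off-path (elaborate interior) belief 1/5 gives 1/5·67 + 4/5·37 = 43.
High-quality: plain interior gives 57 − 9 = 48; elaborate interior gives 43 − 6 = 37. Stays. ✓
Low-quality: plain interior gives 57 − 8 = 49; elaborate interior gives 43 − 31 = 12. Stays. ✓
Beliefs are Bayes-consistent on-path and both types best-respond.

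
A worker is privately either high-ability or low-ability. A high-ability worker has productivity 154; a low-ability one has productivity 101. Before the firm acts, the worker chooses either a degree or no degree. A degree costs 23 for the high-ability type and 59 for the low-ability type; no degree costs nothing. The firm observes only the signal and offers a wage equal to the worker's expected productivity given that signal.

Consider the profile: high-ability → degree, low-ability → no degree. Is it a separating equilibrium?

Under separation the firm infers type exactly: degree → high-ability (pays 154), no degree → low-ability (pays 101).
High-ability: degree gives 154 − 23 = 131; no degree gives 101 − 0 = 101. No deviation. ✓
Low-ability: no degree gives 101 − 0 = 101; degree gives 154 − 59 = 95. No deviation. ✓
Both incentive constraints hold.

Yes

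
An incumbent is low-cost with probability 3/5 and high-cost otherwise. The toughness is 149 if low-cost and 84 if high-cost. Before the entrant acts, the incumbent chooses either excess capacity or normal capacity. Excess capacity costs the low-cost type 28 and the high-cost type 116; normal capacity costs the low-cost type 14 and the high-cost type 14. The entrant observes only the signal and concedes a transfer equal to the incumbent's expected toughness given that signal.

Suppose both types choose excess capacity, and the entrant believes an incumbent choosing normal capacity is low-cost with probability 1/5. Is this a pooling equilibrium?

No

On the equilibrium path (excess capacity) the entrant holds the prior 3/5 and pays 3/5·149 + 2/5·84 = 123. Off-path (normal capacity) belief 1/5 gives 1/5·149 + 4/5·84 = 97.
Low-cost: excess capacity gives 123 − 28 = 95; normal capacity gives 97 − 14 = 83. Stays. ✓
High-cost: excess capacity gives 123 − 116 = 7; normal capacity gives 97 − 14 = 83. Deviates. ✗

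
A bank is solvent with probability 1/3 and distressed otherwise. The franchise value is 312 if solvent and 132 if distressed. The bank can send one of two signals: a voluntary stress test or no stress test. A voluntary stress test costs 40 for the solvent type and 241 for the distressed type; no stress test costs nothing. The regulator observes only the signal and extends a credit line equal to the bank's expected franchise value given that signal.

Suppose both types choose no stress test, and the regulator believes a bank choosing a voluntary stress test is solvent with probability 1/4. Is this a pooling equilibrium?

On the equilibrium path (no stress test) the regulator holds the prior 1/3 and pays 1/3·312 + 2/3·132 = 192. Off-path (stress test) belief 1/4 gives 1/4·312 + 3/4·132 = 177.
Solvent: no stress test gives 192 − 0 = 192; stress test gives 177 − 40 = 137. Stays. ✓
Distressed: no stress test gives 192 − 0 = 192; stress test gives 177 − 241 = -64. Stays. ✓
Beliefs are Bayes-consistent on-path and both types best-respond.

Yes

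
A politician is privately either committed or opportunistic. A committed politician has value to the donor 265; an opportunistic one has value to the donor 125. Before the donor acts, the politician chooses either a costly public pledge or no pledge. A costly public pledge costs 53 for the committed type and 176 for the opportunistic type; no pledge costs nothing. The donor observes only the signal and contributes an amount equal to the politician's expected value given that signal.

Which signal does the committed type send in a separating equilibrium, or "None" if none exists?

pledge

Try committed → pledge, opportunistic → no pledge:
  Under separation the donor infers type exactly: pledge → committed (pays 265), no pledge → opportunistic (pays 125).
  Committed: pledge gives 265 − 53 = 212; no pledge gives 125 − 0 = 125. No deviation. ✓
  Opportunistic: no pledge gives 125 − 0 = 125; pledge gives 265 − 176 = 89. No deviation. ✓
Both hold — the committed type sends pledge.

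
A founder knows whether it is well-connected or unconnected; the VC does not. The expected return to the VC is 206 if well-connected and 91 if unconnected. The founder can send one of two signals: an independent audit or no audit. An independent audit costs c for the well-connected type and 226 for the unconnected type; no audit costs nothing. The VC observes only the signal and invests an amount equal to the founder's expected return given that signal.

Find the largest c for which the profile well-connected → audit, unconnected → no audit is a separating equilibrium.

115

Under separation: audit → well-connected (pays 206); no audit → unconnected (pays 91).
Unconnected: 91 − 0 = 91 ≥ 206 − 226 = -20. Holds regardless of c. ✓
Well-connected: 206 − c ≥ 91 − 0, so c ≤ 206 − 91 = 115.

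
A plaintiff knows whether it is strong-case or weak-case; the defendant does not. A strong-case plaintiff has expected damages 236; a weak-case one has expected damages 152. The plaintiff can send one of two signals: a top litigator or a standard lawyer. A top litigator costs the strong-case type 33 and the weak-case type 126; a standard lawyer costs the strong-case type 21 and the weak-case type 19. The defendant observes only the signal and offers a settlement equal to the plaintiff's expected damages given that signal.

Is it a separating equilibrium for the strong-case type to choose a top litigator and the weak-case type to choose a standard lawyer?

Yes

If types separate, top litigator earns payment 236 and standard lawyer earns 152.
Strong-case: top litigator gives 236 − 33 = 203; standard lawyer gives 152 − 21 = 131. No deviation. ✓
Weak-case: standard lawyer gives 152 − 19 = 133; top litigator gives 236 − 126 = 110. No deviation. ✓
Neither type gains from mimicking the other.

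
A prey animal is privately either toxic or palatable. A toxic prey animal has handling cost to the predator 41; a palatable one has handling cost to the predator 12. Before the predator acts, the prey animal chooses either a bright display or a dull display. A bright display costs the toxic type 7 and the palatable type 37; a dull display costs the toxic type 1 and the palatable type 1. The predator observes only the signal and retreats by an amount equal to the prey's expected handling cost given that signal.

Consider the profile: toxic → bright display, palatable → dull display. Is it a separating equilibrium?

If types separate, bright display earns payment 41 and dull display earns 12.
Toxic: bright display gives 41 − 7 = 34; dull display gives 12 − 1 = 11. No deviation. ✓
Palatable: dull display gives 12 − 1 = 11; bright display gives 41 − 37 = 4. No deviation. ✓
Both incentive constraints hold.

Yes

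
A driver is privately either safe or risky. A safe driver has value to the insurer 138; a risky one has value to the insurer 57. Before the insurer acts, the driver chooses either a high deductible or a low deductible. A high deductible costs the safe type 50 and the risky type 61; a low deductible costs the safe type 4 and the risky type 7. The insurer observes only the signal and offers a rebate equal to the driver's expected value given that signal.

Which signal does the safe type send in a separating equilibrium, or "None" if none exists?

Try safe → high deductible, risky → low deductible:
  If types separate, high deductible earns payment 138 and low deductible earns 57.
  Safe: high deductible gives 138 − 50 = 88; low deductible gives 57 − 4 = 53. No deviation. ✓
  Risky: low deductible gives 57 − 7 = 50; high deductible gives 138 − 61 = 77. Would deviate. ✗
Try safe → low deductible, risky → high deductible:
  If types separate, low deductible earns payment 138 and high deductible earns 57.
  Safe: low deductible gives 138 − 4 = 134; high deductible gives 57 − 50 = 7. No deviation. ✓
  Risky: high deductible gives 57 − 61 = -4; low deductible gives 138 − 7 = 131. Would deviate. ✗
Neither assignment is incentive-compatible.

None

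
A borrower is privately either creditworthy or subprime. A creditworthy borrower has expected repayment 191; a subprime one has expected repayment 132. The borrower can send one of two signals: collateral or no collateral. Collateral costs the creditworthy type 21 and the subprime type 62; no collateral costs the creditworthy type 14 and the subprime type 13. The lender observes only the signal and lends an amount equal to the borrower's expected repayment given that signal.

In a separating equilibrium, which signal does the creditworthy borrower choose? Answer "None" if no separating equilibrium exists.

Try creditworthy → collateral, subprime → no collateral:
  If types separate, collateral earns payment 191 and no collateral earns 132.
  Creditworthy: collateral gives 191 − 21 = 170; no collateral gives 132 − 14 = 118. No deviation. ✓
  Subprime: no collateral gives 132 − 13 = 119; collateral gives 191 − 62 = 129. Would deviate. ✗
Try creditworthy → no collateral, subprime → collateral:
  If types separate, no collateral earns payment 191 and collateral earns 132.
  Creditworthy: no collateral gives 191 − 14 = 177; collateral gives 132 − 21 = 111. No deviation. ✓
  Subprime: collateral gives 132 − 62 = 70; no collateral gives 191 − 13 = 178. Would deviate. ✗
Neither assignment is incentive-compatible.

None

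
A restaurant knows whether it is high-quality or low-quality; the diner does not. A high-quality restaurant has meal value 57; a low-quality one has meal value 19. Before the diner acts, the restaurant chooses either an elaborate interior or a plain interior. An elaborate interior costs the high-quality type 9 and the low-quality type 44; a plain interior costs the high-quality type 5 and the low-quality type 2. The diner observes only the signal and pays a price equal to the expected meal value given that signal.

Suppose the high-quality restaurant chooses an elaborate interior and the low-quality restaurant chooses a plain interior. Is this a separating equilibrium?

Under separation the diner infers type exactly: elaborate interior → high-quality (pays 57), plain interior → low-quality (pays 19).
High-quality: elaborate interior gives 57 − 9 = 48; plain interior gives 19 − 5 = 14. No deviation. ✓
Low-quality: plain interior gives 19 − 2 = 17; elaborate interior gives 57 − 44 = 13. No deviation. ✓
Neither type gains from mimicking the other.

Yes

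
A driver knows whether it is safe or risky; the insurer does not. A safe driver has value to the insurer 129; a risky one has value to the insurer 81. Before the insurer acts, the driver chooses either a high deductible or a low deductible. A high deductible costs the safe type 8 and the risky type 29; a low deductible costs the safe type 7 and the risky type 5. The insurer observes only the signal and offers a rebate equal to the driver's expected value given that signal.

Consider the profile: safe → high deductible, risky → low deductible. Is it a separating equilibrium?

Under separation the insurer infers type exactly: high deductible → safe (pays 129), low deductible → risky (pays 81).
Safe: high deductible gives 129 − 8 = 121; low deductible gives 81 − 7 = 74. No deviation. ✓
Risky: low deductible gives 81 − 5 = 76; high deductible gives 129 − 29 = 100. Would deviate. ✗

No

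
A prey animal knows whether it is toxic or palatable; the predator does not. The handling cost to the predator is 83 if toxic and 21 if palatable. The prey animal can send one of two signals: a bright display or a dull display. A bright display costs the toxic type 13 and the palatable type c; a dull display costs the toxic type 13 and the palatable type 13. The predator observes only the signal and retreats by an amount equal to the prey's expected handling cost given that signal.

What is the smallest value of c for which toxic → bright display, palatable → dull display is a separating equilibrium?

75

Under separation: bright display → toxic (pays 83); dull display → palatable (pays 21).
Toxic: 83 − 13 = 70 ≥ 21 − 13 = 8. Holds regardless of c. ✓
Palatable: 21 − 13 ≥ 83 − c, so c ≥ 83 − 8 = 75.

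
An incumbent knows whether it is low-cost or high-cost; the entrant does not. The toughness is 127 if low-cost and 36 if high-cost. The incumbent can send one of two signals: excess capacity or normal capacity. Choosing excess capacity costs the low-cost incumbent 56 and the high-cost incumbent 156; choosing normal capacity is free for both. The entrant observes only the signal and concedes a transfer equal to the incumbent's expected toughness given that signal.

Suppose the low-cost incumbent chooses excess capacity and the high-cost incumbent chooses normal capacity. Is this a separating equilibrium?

If types separate, excess capacity earns payment 127 and normal capacity earns 36.
Low-cost: excess capacity gives 127 − 56 = 71; normal capacity gives 36 − 0 = 36. No deviation. ✓
High-cost: normal capacity gives 36 − 0 = 36; excess capacity gives 127 − 156 = -29. No deviation. ✓
Both incentive constraints hold.

Yes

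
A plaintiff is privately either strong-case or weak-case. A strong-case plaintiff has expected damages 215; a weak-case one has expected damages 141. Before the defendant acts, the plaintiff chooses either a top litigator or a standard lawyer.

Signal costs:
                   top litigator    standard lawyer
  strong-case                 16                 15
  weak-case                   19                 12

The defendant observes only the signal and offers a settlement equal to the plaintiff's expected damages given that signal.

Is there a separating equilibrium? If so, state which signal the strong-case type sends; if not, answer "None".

None

Try strong-case → top litigator, weak-case → standard lawyer:
  If types separate, top litigator earns payment 215 and standard lawyer earns 141.
  Strong-case: top litigator gives 215 − 16 = 199; standard lawyer gives 141 − 15 = 126. No deviation. ✓
  Weak-case: standard lawyer gives 141 − 12 = 129; top litigator gives 215 − 19 = 196. Would deviate. ✗
Try strong-case → standard lawyer, weak-case → top litigator:
  If types separate, standard lawyer earns payment 215 and top litigator earns 141.
  Strong-case: standard lawyer gives 215 − 15 = 200; top litigator gives 141 − 16 = 125. No deviation. ✓
  Weak-case: top litigator gives 141 − 19 = 122; standard lawyer gives 215 − 12 = 203. Would deviate. ✗
Neither assignment is incentive-compatible.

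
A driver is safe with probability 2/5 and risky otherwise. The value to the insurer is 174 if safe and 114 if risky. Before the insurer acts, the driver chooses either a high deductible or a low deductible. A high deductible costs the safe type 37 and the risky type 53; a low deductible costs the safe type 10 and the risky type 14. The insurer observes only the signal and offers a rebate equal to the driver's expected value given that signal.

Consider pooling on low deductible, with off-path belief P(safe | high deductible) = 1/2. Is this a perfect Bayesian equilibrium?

At the pooled signal (low deductible) the insurer holds the prior 2/5 and pays 2/5·174 + 3/5·114 = 138. Off-path (high deductible) belief 1/2 gives 1/2·174 + 1/2·114 = 144.
Safe: low deductible gives 138 − 10 = 128; high deductible gives 144 − 37 = 107. Stays. ✓
Risky: low deductible gives 138 − 14 = 124; high deductible gives 144 − 53 = 91. Stays. ✓

Yes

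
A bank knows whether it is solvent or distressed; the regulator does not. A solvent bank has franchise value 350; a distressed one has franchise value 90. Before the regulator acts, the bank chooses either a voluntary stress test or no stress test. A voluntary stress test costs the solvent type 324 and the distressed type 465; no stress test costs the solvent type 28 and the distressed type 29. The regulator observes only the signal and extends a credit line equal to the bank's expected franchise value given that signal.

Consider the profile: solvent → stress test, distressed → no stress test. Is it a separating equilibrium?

No

If types separate, stress test earns payment 350 and no stress test earns 90.
Solvent: stress test gives 350 − 324 = 26; no stress test gives 90 − 28 = 62. Would deviate. ✗
Distressed: no stress test gives 90 − 29 = 61; stress test gives 350 − 465 = -115. No deviation. ✓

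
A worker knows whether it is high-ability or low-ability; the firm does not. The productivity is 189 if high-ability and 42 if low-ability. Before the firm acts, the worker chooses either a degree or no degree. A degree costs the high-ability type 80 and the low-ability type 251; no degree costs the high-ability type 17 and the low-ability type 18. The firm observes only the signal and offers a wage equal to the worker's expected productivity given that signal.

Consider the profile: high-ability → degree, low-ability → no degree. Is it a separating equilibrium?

Yes

Under separation the firm infers type exactly: degree → high-ability (pays 189), no degree → low-ability (pays 42).
High-ability: degree gives 189 − 80 = 109; no degree gives 42 − 17 = 25. No deviation. ✓
Low-ability: no degree gives 42 − 18 = 24; degree gives 189 − 251 = -62. No deviation. ✓
Neither type gains from mimicking the other.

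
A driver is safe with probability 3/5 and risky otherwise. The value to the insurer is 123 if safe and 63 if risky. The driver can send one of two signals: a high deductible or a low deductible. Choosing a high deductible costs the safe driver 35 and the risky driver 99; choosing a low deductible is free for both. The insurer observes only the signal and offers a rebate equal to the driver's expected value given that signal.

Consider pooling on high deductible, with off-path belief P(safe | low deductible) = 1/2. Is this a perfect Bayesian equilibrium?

No

At the pooled signal (high deductible) the insurer holds the prior 3/5 and pays 3/5·123 + 2/5·63 = 99. Off-path (low deductible) belief 1/2 gives 1/2·123 + 1/2·63 = 93.
Safe: high deductible gives 99 − 35 = 64; low deductible gives 93 − 0 = 93. Deviates. ✗
Risky: high deductible gives 99 − 99 = 0; low deductible gives 93 − 0 = 93. Deviates. ✗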